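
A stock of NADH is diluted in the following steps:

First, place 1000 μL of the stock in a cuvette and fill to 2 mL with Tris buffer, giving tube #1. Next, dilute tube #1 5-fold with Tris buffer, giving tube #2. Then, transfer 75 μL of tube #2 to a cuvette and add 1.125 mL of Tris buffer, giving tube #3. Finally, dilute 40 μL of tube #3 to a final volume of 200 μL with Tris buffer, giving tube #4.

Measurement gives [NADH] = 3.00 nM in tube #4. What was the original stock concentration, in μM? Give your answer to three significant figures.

Step 1: 1000 μL brought to 2 mL → factor 2000/1000 = 2
Step 2: 5-fold → factor 5
Step 3: 75 μL + 1.125 mL = 1200 μL total → factor 1200/75 = 16
Step 4: 40 μL brought to 200 μL → factor 200/40 = 5
Overall dilution factor = 2 × 5 × 16 × 5 = 800
Stock = 3.00 nM × 800 = 2400 nM = 2.40 μM

2.40 μM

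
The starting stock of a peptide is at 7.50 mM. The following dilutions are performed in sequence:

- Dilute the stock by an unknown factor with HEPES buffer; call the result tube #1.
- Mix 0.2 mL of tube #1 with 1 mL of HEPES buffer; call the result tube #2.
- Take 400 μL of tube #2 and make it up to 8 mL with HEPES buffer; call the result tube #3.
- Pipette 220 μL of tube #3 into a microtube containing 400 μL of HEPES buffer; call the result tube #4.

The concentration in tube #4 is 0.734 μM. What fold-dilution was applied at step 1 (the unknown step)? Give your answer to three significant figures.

30.2-fold

Step 1: unknown factor x
Step 2: 0.2 mL + 1 mL = 1.2 mL total → factor 1.2/0.2 = 6
Step 3: 400 μL brought to 8 mL → factor 8000/400 = 20
Step 4: 220 μL + 400 μL = 620 μL total → factor 620/220 = 2.8182
Product of known-step factors = 338.18
Overall factor = 7.50 mM / (0.734 μM) = 10218
x = 10218 / 338.18 = 30.2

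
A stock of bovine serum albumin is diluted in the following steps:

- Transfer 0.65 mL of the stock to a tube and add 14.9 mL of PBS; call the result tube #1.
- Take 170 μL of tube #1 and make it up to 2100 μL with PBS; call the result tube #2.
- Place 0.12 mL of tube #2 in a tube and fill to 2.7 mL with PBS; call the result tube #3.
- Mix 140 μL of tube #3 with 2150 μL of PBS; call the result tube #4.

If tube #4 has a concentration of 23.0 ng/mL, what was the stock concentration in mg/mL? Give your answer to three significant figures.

2.50 mg/mL

Step 1: 0.65 mL + 14.9 mL = 15.55 mL total → factor 15.55/0.65 = 23.923
Step 2: 170 μL brought to 2100 μL → factor 2100/170 = 12.353
Step 3: 0.12 mL brought to 2.7 mL → factor 2.7/0.12 = 22.5
Step 4: 140 μL + 2150 μL = 2290 μL total → factor 2290/140 = 16.357
Overall dilution factor = 23.923 × 12.353 × 22.5 × 16.357 = 1.0876 × 10^5
Stock = 23.0 ng/mL × 1.0876 × 10^5 = 2.502 × 10^6 ng/mL = 2.50 mg/mL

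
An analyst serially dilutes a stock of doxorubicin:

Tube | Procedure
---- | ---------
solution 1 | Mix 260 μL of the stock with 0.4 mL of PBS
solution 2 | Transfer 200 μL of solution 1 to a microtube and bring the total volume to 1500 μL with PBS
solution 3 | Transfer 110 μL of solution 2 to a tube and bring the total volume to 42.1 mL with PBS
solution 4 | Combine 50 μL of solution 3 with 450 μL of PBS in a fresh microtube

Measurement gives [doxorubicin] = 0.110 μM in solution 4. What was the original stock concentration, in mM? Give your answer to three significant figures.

Step 1: 260 μL + 0.4 mL = 660 μL total → factor 660/260 = 2.5385
Step 2: 200 μL brought to 1500 μL → factor 1500/200 = 7.5
Step 3: 110 μL brought to 42.1 mL → factor 42100/110 = 382.73
Step 4: 50 μL + 450 μL = 500 μL total → factor 500/50 = 10
Overall dilution factor = 2.5385 × 7.5 × 382.73 × 10 = 72865
Stock = 0.110 μM × 72865 = 8015 μM = 8.02 mM

8.02 mM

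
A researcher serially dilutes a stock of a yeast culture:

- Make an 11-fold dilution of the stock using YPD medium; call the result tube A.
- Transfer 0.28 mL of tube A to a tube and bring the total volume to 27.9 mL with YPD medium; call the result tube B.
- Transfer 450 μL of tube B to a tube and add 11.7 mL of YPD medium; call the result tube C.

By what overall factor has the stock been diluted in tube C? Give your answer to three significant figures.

Step 1: 11-fold → factor 11
Step 2: 0.28 mL brought to 27.9 mL → factor 27.9/0.28 = 99.643
Step 3: 450 μL + 11.7 mL = 12150 μL total → factor 12150/450 = 27
Overall dilution factor = 11 × 99.643 × 27 = 29594

2.96 × 10^4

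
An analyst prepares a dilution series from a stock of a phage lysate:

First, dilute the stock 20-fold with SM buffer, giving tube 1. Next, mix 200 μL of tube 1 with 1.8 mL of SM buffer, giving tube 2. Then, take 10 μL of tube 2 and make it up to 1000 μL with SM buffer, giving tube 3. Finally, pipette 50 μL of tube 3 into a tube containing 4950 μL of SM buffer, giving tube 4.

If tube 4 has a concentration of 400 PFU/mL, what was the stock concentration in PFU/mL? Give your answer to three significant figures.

8.00 × 10^8 PFU/mL

Step 1: 20-fold → factor 20
Step 2: 200 μL + 1.8 mL = 2000 μL total → factor 2000/200 = 10
Step 3: 10 μL brought to 1000 μL → factor 1000/10 = 100
Step 4: 50 μL + 4950 μL = 5000 μL total → factor 5000/50 = 100
Overall dilution factor = 20 × 10 × 100 × 100 = 2 × 10^6
Stock = 400 PFU/mL × 2 × 10^6 = 8.00 × 10^8 PFU/mL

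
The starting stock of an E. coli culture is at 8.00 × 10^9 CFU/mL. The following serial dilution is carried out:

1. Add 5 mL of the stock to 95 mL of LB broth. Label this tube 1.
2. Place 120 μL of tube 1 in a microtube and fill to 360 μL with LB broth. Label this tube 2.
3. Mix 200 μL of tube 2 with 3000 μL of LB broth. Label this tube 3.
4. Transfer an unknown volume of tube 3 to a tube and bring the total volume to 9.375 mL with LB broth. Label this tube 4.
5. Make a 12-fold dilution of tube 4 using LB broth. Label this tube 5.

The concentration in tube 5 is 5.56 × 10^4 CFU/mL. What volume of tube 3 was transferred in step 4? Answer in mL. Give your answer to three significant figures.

0.751 mL

Step 1: 5 mL + 95 mL = 100 mL total → factor 100/5 = 20
Step 2: 120 μL brought to 360 μL → factor 360/120 = 3
Step 3: 200 μL + 3000 μL = 3200 μL total → factor 3200/200 = 16
Step 4: v brought to 9.375 mL → factor = 9.375 mL/v
Step 5: 12-fold → factor 12
Product of known-step factors = 11520
Overall factor = 8.00 × 10^9 CFU/mL / (5.56 × 10^4 CFU/mL) = 1.4388 × 10^5
Step-4 factor = 1.4388 × 10^5 / 11520 = 12.49
v = 9.375 mL / 12.49 = 0.751 mL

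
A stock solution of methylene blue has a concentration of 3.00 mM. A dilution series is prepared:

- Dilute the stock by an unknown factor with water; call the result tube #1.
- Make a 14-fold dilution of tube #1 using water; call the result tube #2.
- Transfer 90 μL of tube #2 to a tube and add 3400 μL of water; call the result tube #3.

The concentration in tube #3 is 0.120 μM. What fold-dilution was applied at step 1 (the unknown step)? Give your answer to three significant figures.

Step 1: unknown factor x
Step 2: 14-fold → factor 14
Step 3: 90 μL + 3400 μL = 3490 μL total → factor 3490/90 = 38.778
Product of known-step factors = 542.89
Overall factor = 3.00 mM / (0.120 μM) = 25000
x = 25000 / 542.89 = 46.0

46.0-fold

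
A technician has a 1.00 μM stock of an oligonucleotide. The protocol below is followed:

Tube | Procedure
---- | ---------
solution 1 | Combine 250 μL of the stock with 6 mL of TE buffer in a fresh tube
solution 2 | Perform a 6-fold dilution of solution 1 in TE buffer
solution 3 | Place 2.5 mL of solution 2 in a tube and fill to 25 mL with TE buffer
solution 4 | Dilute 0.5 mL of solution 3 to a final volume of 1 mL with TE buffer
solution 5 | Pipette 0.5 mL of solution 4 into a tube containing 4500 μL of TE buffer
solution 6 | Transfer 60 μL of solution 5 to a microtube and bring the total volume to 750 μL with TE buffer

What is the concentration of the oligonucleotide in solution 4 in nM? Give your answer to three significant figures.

Step 1: 250 μL + 6 mL = 6250 μL total → factor 6250/250 = 25
Step 2: 6-fold → factor 6
Step 3: 2.5 mL brought to 25 mL → factor 25/2.5 = 10
Step 4: 0.5 mL brought to 1 mL → factor 1/0.5 = 2
Dilution factor through solution 4 = 25 × 6 × 10 × 2 = 3000
[solution 4] = 1.00 μM / 3000 = 0.0003333 μM = 0.333 nM

0.333 nM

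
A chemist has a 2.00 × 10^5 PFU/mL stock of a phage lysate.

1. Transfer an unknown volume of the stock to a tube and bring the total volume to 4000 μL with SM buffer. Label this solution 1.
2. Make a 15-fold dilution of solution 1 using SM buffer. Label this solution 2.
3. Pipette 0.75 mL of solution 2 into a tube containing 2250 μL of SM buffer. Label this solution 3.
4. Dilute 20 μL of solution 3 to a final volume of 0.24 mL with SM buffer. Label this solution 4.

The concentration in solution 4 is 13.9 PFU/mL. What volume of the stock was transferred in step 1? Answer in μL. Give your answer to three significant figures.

200 μL

Step 1: v brought to 4000 μL → factor = 4000 μL/v
Step 2: 15-fold → factor 15
Step 3: 0.75 mL + 2250 μL = 3 mL total → factor 3/0.75 = 4
Step 4: 20 μL brought to 0.24 mL → factor 240/20 = 12
Product of known-step factors = 720
Overall factor = 2.00 × 10^5 PFU/mL / (13.9 PFU/mL) = 14388
Step-1 factor = 14388 / 720 = 19.984
v = 4000 μL / 19.984 = 200 μL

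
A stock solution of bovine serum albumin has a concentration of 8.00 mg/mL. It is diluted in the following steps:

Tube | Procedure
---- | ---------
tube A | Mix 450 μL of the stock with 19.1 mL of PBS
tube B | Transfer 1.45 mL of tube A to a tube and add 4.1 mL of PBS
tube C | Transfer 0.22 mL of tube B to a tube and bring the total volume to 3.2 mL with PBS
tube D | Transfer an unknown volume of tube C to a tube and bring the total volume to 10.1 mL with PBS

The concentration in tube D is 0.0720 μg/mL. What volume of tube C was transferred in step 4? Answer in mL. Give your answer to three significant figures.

0.220 mL

Step 1: 450 μL + 19.1 mL = 19550 μL total → factor 19550/450 = 43.444
Step 2: 1.45 mL + 4.1 mL = 5.55 mL total → factor 5.55/1.45 = 3.8276
Step 3: 0.22 mL brought to 3.2 mL → factor 3.2/0.22 = 14.545
Step 4: v brought to 10.1 mL → factor = 10.1 mL/v
Product of known-step factors = 2418.7
Overall factor = 8.00 mg/mL / (0.0720 μg/mL) = 1.1111 × 10^5
Step-4 factor = 1.1111 × 10^5 / 2418.7 = 45.938
v = 10.1 mL / 45.938 = 0.220 mL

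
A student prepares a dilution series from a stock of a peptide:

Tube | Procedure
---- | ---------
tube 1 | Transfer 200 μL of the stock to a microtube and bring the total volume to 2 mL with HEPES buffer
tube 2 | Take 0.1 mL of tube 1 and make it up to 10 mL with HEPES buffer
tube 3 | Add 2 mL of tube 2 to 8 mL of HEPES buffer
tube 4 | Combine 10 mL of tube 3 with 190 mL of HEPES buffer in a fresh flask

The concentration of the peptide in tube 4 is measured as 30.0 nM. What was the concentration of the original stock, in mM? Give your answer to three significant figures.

Step 1: 200 μL brought to 2 mL → factor 2000/200 = 10
Step 2: 0.1 mL brought to 10 mL → factor 10/0.1 = 100
Step 3: 2 mL + 8 mL = 10 mL total → factor 10/2 = 5
Step 4: 10 mL + 190 mL = 200 mL total → factor 200/10 = 20
Overall dilution factor = 10 × 100 × 5 × 20 = 1 × 10^5
Stock = 30.0 nM × 1 × 10^5 = 3.000 × 10^6 nM = 3.00 mM

3.00 mM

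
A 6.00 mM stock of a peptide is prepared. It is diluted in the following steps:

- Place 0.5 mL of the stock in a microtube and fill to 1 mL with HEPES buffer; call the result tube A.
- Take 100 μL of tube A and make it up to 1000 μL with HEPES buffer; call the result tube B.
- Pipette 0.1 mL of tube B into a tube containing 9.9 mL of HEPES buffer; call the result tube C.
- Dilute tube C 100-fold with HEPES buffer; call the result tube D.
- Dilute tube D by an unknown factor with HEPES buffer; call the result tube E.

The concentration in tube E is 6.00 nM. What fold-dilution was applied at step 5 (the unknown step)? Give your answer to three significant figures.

Step 1: 0.5 mL brought to 1 mL → factor 1/0.5 = 2
Step 2: 100 μL brought to 1000 μL → factor 1000/100 = 10
Step 3: 0.1 mL + 9.9 mL = 10 mL total → factor 10/0.1 = 100
Step 4: 100-fold → factor 100
Step 5: unknown factor x
Product of known-step factors = 2 × 10^5
Overall factor = 6.00 mM / (6.00 nM) = 1 × 10^6
x = 1 × 10^6 / 2 × 10^5 = 5.00

5.00-fold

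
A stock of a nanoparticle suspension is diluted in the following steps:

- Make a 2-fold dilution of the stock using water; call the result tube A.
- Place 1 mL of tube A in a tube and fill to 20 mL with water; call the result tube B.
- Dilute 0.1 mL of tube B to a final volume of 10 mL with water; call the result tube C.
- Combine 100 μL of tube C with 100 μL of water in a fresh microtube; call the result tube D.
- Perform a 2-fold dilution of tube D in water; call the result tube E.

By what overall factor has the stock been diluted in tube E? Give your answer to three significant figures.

1.60 × 10^4

Step 1: 2-fold → factor 2
Step 2: 1 mL brought to 20 mL → factor 20/1 = 20
Step 3: 0.1 mL brought to 10 mL → factor 10/0.1 = 100
Step 4: 100 μL + 100 μL = 200 μL total → factor 200/100 = 2
Step 5: 2-fold → factor 2
Overall dilution factor = 2 × 20 × 100 × 2 × 2 = 16000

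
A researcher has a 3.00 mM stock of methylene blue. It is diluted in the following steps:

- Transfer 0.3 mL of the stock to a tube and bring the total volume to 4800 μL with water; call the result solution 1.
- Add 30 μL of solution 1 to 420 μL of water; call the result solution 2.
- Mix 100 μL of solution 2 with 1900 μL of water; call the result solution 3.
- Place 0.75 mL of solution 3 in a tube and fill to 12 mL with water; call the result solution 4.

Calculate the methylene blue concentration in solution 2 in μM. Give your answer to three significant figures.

12.5 μM

Step 1: 0.3 mL brought to 4800 μL → factor 4.8/0.3 = 16
Step 2: 30 μL + 420 μL = 450 μL total → factor 450/30 = 15
Dilution factor through solution 2 = 16 × 15 = 240
[solution 2] = 3.00 mM / 240 = 0.01250 mM = 12.5 μM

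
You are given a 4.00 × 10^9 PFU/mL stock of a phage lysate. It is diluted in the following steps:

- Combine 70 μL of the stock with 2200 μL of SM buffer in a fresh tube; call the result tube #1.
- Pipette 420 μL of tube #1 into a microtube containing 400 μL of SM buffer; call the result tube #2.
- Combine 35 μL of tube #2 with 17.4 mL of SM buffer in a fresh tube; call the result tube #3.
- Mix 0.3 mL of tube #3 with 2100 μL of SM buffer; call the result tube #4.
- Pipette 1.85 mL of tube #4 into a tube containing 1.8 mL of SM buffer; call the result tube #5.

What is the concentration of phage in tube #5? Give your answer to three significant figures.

Step 1: 70 μL + 2200 μL = 2270 μL total → factor 2270/70 = 32.429
Step 2: 420 μL + 400 μL = 820 μL total → factor 820/420 = 1.9524
Step 3: 35 μL + 17.4 mL = 17435 μL total → factor 17435/35 = 498.14
Step 4: 0.3 mL + 2100 μL = 2.4 mL total → factor 2.4/0.3 = 8
Step 5: 1.85 mL + 1.8 mL = 3.65 mL total → factor 3.65/1.85 = 1.973
Overall dilution factor = 32.429 × 1.9524 × 498.14 × 8 × 1.973 = 4.978 × 10^5
Final = 4.00 × 10^9 PFU/mL / 4.978 × 10^5 = 8.04 × 10^3 PFU/mL

8.04 × 10^3 PFU/mL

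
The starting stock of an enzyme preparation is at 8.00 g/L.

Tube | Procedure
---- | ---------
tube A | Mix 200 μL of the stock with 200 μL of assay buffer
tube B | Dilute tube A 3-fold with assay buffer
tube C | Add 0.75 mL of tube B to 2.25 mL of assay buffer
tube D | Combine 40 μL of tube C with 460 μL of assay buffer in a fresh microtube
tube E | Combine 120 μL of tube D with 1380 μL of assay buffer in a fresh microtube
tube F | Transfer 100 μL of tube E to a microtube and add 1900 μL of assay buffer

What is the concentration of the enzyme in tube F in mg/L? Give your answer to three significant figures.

Step 1: 200 μL + 200 μL = 400 μL total → factor 400/200 = 2
Step 2: 3-fold → factor 3
Step 3: 0.75 mL + 2.25 mL = 3 mL total → factor 3/0.75 = 4
Step 4: 40 μL + 460 μL = 500 μL total → factor 500/40 = 12.5
Step 5: 120 μL + 1380 μL = 1500 μL total → factor 1500/120 = 12.5
Step 6: 100 μL + 1900 μL = 2000 μL total → factor 2000/100 = 20
Overall dilution factor = 2 × 3 × 4 × 12.5 × 12.5 × 20 = 75000
Final = 8.00 g/L / 75000 = 0.0001067 g/L = 0.107 mg/L

0.107 mg/L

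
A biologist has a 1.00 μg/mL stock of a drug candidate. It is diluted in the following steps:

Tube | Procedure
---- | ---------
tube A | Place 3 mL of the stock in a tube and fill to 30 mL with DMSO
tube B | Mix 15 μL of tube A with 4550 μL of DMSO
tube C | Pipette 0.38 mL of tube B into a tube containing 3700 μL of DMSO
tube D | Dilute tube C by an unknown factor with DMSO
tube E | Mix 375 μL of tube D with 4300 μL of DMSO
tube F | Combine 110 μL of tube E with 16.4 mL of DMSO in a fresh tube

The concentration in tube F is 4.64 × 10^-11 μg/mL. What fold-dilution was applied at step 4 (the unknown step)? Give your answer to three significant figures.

352-fold

Step 1: 3 mL brought to 30 mL → factor 30/3 = 10
Step 2: 15 μL + 4550 μL = 4565 μL total → factor 4565/15 = 304.33
Step 3: 0.38 mL + 3700 μL = 4.08 mL total → factor 4.08/0.38 = 10.737
Step 4: unknown factor x
Step 5: 375 μL + 4300 μL = 4675 μL total → factor 4675/375 = 12.467
Step 6: 110 μL + 16.4 mL = 16510 μL total → factor 16510/110 = 150.09
Product of known-step factors = 6.1141 × 10^7
Overall factor = 1.00 μg/mL / (4.64 × 10^-11 μg/mL) = 2.1552 × 10^10
x = 2.1552 × 10^10 / 6.1141 × 10^7 = 352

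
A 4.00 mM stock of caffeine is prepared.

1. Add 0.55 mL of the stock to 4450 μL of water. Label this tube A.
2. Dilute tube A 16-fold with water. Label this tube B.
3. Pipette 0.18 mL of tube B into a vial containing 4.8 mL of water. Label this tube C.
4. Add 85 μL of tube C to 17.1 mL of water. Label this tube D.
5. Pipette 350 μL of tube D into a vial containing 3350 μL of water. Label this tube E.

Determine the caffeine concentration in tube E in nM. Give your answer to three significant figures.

0.465 nM

Step 1: 0.55 mL + 4450 μL = 5 mL total → factor 5/0.55 = 9.0909
Step 2: 16-fold → factor 16
Step 3: 0.18 mL + 4.8 mL = 4.98 mL total → factor 4.98/0.18 = 27.667
Step 4: 85 μL + 17.1 mL = 17185 μL total → factor 17185/85 = 202.18
Step 5: 350 μL + 3350 μL = 3700 μL total → factor 3700/350 = 10.571
Overall dilution factor = 9.0909 × 16 × 27.667 × 202.18 × 10.571 = 8.601 × 10^6
Final = 4.00 mM / 8.601 × 10^6 = 4.651 × 10^-7 mM = 0.465 nM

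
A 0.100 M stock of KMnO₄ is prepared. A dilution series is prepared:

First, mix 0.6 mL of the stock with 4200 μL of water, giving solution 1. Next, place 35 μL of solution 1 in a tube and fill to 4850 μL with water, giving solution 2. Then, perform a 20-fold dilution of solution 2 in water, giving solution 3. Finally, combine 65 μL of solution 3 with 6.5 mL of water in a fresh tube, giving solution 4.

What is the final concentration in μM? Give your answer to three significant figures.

Step 1: 0.6 mL + 4200 μL = 4.8 mL total → factor 4.8/0.6 = 8
Step 2: 35 μL brought to 4850 μL → factor 4850/35 = 138.57
Step 3: 20-fold → factor 20
Step 4: 65 μL + 6.5 mL = 6565 μL total → factor 6565/65 = 101
Overall dilution factor = 8 × 138.57 × 20 × 101 = 2.2393 × 10^6
Final = 0.100 M / 2.2393 × 10^6 = 4.466 × 10^-8 M = 0.0447 μM

0.0447 μM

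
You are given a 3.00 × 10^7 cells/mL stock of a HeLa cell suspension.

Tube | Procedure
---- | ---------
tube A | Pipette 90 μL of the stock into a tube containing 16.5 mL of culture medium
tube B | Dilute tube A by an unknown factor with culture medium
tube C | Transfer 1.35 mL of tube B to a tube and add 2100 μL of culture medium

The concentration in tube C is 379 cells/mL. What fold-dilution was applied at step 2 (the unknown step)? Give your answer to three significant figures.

Step 1: 90 μL + 16.5 mL = 16590 μL total → factor 16590/90 = 184.33
Step 2: unknown factor x
Step 3: 1.35 mL + 2100 μL = 3.45 mL total → factor 3.45/1.35 = 2.5556
Product of known-step factors = 471.07
Overall factor = 3.00 × 10^7 cells/mL / (379 cells/mL) = 79156
x = 79156 / 471.07 = 168

168-fold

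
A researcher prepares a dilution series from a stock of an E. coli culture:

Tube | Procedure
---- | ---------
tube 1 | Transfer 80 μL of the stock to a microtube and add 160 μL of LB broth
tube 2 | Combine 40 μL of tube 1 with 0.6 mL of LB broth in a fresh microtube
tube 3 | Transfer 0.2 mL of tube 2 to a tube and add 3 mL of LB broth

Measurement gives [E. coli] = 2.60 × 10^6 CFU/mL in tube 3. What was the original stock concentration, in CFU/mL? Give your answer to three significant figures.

2.00 × 10^9 CFU/mL

Step 1: 80 μL + 160 μL = 240 μL total → factor 240/80 = 3
Step 2: 40 μL + 0.6 mL = 640 μL total → factor 640/40 = 16
Step 3: 0.2 mL + 3 mL = 3.2 mL total → factor 3.2/0.2 = 16
Overall dilution factor = 3 × 16 × 16 = 768
Stock = 2.60 × 10^6 CFU/mL × 768 = 2.00 × 10^9 CFU/mL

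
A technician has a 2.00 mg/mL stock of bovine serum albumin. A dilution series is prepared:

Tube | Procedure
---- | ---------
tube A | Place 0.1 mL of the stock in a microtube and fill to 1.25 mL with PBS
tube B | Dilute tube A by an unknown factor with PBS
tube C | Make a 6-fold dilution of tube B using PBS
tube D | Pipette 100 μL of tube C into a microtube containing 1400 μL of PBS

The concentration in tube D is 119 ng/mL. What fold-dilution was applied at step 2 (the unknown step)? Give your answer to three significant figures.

14.9-fold

Step 1: 0.1 mL brought to 1.25 mL → factor 1.25/0.1 = 12.5
Step 2: unknown factor x
Step 3: 6-fold → factor 6
Step 4: 100 μL + 1400 μL = 1500 μL total → factor 1500/100 = 15
Product of known-step factors = 1125
Overall factor = 2.00 mg/mL / (119 ng/mL) = 16807
x = 16807 / 1125 = 14.9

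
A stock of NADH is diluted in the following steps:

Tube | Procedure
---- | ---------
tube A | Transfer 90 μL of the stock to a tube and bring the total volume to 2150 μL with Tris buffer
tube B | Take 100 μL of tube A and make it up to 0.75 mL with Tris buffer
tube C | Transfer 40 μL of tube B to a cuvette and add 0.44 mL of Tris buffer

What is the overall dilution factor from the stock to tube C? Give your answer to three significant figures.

2.15 × 10^3

Step 1: 90 μL brought to 2150 μL → factor 2150/90 = 23.889
Step 2: 100 μL brought to 0.75 mL → factor 750/100 = 7.5
Step 3: 40 μL + 0.44 mL = 480 μL total → factor 480/40 = 12
Overall dilution factor = 23.889 × 7.5 × 12 = 2150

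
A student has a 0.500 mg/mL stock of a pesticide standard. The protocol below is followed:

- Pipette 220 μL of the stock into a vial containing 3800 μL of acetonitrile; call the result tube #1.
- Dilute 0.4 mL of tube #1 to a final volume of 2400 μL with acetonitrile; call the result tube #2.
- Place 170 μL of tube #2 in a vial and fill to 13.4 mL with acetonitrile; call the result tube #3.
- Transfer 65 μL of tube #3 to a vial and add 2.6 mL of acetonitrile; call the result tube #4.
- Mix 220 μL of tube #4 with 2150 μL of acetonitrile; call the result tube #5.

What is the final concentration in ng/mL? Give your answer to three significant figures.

0.131 ng/mL

Step 1: 220 μL + 3800 μL = 4020 μL total → factor 4020/220 = 18.273
Step 2: 0.4 mL brought to 2400 μL → factor 2.4/0.4 = 6
Step 3: 170 μL brought to 13.4 mL → factor 13400/170 = 78.824
Step 4: 65 μL + 2.6 mL = 2665 μL total → factor 2665/65 = 41
Step 5: 220 μL + 2150 μL = 2370 μL total → factor 2370/220 = 10.773
Overall dilution factor = 18.273 × 6 × 78.824 × 41 × 10.773 = 3.817 × 10^6
Final = 0.500 mg/mL / 3.817 × 10^6 = 1.310 × 10^-7 mg/mL = 0.131 ng/mL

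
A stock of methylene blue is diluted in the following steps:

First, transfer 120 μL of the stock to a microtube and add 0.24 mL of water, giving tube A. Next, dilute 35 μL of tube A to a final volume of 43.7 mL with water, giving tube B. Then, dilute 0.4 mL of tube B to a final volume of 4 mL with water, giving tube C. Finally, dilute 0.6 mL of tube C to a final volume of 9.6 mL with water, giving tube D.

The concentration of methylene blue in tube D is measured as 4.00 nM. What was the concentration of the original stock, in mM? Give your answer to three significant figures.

Step 1: 120 μL + 0.24 mL = 360 μL total → factor 360/120 = 3
Step 2: 35 μL brought to 43.7 mL → factor 43700/35 = 1248.6
Step 3: 0.4 mL brought to 4 mL → factor 4/0.4 = 10
Step 4: 0.6 mL brought to 9.6 mL → factor 9.6/0.6 = 16
Overall dilution factor = 3 × 1248.6 × 10 × 16 = 5.9931 × 10^5
Stock = 4.00 nM × 5.9931 × 10^5 = 2.397 × 10^6 nM = 2.40 mM

2.40 mM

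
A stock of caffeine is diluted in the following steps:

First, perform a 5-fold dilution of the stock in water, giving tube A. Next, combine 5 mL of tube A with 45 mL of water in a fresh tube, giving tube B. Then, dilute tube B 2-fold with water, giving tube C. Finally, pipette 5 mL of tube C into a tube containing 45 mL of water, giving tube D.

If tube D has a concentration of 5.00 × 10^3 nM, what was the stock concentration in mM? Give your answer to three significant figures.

Step 1: 5-fold → factor 5
Step 2: 5 mL + 45 mL = 50 mL total → factor 50/5 = 10
Step 3: 2-fold → factor 2
Step 4: 5 mL + 45 mL = 50 mL total → factor 50/5 = 10
Overall dilution factor = 5 × 10 × 2 × 10 = 1000
Stock = 5.00 × 10^3 nM × 1000 = 5.000 × 10^6 nM = 5.00 mM

5.00 mM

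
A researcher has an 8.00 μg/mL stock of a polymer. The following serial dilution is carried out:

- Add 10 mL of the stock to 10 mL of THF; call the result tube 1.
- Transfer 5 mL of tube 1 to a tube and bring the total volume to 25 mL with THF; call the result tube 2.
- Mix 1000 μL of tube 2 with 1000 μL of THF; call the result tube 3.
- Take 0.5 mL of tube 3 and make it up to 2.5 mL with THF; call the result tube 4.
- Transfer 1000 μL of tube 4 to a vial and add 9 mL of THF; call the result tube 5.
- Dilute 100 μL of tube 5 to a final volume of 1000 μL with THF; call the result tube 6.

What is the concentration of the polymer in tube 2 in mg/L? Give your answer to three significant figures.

Step 1: 10 mL + 10 mL = 20 mL total → factor 20/10 = 2
Step 2: 5 mL brought to 25 mL → factor 25/5 = 5
Dilution factor through tube 2 = 2 × 5 = 10
[tube 2] = 8.00 μg/mL / 10 = 0.8000 μg/mL = 0.800 mg/L

0.800 mg/L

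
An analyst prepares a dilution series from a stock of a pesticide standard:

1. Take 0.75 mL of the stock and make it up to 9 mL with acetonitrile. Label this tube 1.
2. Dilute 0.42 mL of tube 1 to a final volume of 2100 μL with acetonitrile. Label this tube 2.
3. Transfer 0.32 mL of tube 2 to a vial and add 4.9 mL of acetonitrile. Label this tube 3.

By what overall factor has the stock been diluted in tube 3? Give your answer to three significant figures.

Step 1: 0.75 mL brought to 9 mL → factor 9/0.75 = 12
Step 2: 0.42 mL brought to 2100 μL → factor 2.1/0.42 = 5
Step 3: 0.32 mL + 4.9 mL = 5.22 mL total → factor 5.22/0.32 = 16.312
Overall dilution factor = 12 × 5 × 16.312 = 978.75

979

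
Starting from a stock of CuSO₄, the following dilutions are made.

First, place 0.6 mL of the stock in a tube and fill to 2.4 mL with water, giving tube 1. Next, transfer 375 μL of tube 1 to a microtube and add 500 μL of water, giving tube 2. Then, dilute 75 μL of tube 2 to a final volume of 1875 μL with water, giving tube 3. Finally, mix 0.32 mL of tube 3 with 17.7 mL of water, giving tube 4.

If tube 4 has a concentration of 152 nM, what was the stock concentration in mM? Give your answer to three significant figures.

2.00 mM

Step 1: 0.6 mL brought to 2.4 mL → factor 2.4/0.6 = 4
Step 2: 375 μL + 500 μL = 875 μL total → factor 875/375 = 2.3333
Step 3: 75 μL brought to 1875 μL → factor 1875/75 = 25
Step 4: 0.32 mL + 17.7 mL = 18.02 mL total → factor 18.02/0.32 = 56.312
Overall dilution factor = 4 × 2.3333 × 25 × 56.312 = 13140
Stock = 152 nM × 13140 = 1.997 × 10^6 nM = 2.00 mM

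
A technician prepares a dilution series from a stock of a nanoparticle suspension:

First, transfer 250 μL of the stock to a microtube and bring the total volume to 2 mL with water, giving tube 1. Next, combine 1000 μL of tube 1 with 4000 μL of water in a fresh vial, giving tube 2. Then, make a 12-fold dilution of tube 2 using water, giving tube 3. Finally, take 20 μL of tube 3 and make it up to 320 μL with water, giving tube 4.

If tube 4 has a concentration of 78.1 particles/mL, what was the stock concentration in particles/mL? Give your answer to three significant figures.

6.00 × 10^5 particles/mL

Step 1: 250 μL brought to 2 mL → factor 2000/250 = 8
Step 2: 1000 μL + 4000 μL = 5000 μL total → factor 5000/1000 = 5
Step 3: 12-fold → factor 12
Step 4: 20 μL brought to 320 μL → factor 320/20 = 16
Overall dilution factor = 8 × 5 × 12 × 16 = 7680
Stock = 78.1 particles/mL × 7680 = 6.00 × 10^5 particles/mL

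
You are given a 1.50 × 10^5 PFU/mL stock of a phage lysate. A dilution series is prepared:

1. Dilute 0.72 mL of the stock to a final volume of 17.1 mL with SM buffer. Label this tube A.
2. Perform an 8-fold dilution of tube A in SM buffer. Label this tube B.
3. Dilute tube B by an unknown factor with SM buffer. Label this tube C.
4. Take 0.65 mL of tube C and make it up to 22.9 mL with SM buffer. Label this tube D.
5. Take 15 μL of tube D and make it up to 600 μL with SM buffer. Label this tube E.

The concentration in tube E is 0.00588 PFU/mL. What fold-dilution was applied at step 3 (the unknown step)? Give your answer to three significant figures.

95.3-fold

Step 1: 0.72 mL brought to 17.1 mL → factor 17.1/0.72 = 23.75
Step 2: 8-fold → factor 8
Step 3: unknown factor x
Step 4: 0.65 mL brought to 22.9 mL → factor 22.9/0.65 = 35.231
Step 5: 15 μL brought to 600 μL → factor 600/15 = 40
Product of known-step factors = 2.6775 × 10^5
Overall factor = 1.50 × 10^5 PFU/mL / (0.00588 PFU/mL) = 2.551 × 10^7
x = 2.551 × 10^7 / 2.6775 × 10^5 = 95.3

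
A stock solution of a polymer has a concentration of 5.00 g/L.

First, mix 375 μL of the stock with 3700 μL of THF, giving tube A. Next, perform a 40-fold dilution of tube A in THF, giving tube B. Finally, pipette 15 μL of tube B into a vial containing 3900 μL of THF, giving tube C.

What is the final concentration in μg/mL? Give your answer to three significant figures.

0.0441 μg/mL

Step 1: 375 μL + 3700 μL = 4075 μL total → factor 4075/375 = 10.867
Step 2: 40-fold → factor 40
Step 3: 15 μL + 3900 μL = 3915 μL total → factor 3915/15 = 261
Overall dilution factor = 10.867 × 40 × 261 = 1.1345 × 10^5
Final = 5.00 g/L / 1.1345 × 10^5 = 4.407 × 10^-5 g/L = 0.0441 μg/mL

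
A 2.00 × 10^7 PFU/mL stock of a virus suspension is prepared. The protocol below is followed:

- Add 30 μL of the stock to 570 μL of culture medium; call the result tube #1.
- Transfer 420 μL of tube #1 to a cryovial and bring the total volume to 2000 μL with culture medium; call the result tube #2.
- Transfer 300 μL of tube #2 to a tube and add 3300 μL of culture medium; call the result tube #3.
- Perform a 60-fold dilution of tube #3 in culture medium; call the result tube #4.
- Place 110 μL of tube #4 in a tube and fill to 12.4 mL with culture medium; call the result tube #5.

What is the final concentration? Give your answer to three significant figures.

2.59 PFU/mL

Step 1: 30 μL + 570 μL = 600 μL total → factor 600/30 = 20
Step 2: 420 μL brought to 2000 μL → factor 2000/420 = 4.7619
Step 3: 300 μL + 3300 μL = 3600 μL total → factor 3600/300 = 12
Step 4: 60-fold → factor 60
Step 5: 110 μL brought to 12.4 mL → factor 12400/110 = 112.73
Overall dilution factor = 20 × 4.7619 × 12 × 60 × 112.73 = 7.7299 × 10^6
Final = 2.00 × 10^7 PFU/mL / 7.7299 × 10^6 = 2.59 PFU/mL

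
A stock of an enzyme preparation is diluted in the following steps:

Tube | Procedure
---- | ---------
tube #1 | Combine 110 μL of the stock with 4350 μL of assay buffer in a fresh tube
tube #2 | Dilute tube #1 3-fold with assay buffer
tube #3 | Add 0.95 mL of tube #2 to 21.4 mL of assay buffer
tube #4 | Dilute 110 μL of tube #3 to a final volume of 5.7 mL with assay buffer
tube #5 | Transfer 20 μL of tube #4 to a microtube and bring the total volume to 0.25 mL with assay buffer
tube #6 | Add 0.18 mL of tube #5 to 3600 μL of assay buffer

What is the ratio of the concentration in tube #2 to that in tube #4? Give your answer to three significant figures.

Step 1: 110 μL + 4350 μL = 4460 μL total → factor 4460/110 = 40.545
Step 2: 3-fold → factor 3
Step 3: 0.95 mL + 21.4 mL = 22.35 mL total → factor 22.35/0.95 = 23.526
Step 4: 110 μL brought to 5.7 mL → factor 5700/110 = 51.818
Dilution factor to tube #2 = 121.64; to tube #4 = 1.4829 × 10^5
[tube #2]/[tube #4] = (factor to tube #4)/(factor to tube #2) = 1.4829 × 10^5/121.64 = 1.22 × 10^3

1.22 × 10^3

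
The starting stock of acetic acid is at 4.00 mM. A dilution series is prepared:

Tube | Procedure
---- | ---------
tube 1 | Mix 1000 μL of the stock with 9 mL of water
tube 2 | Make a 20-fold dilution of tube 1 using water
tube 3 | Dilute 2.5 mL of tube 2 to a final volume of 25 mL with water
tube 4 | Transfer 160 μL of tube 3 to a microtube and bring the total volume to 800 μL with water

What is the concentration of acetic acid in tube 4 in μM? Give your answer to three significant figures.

Step 1: 1000 μL + 9 mL = 10000 μL total → factor 10000/1000 = 10
Step 2: 20-fold → factor 20
Step 3: 2.5 mL brought to 25 mL → factor 25/2.5 = 10
Step 4: 160 μL brought to 800 μL → factor 800/160 = 5
Overall dilution factor = 10 × 20 × 10 × 5 = 10000
Final = 4.00 mM / 10000 = 0.0004000 mM = 0.400 μM

0.400 μM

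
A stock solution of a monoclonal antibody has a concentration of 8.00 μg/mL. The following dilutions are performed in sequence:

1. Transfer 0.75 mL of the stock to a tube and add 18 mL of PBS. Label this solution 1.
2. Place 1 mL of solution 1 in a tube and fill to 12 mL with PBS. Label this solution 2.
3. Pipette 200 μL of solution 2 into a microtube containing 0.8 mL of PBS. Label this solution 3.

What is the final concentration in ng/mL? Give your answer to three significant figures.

5.33 ng/mL

Step 1: 0.75 mL + 18 mL = 18.75 mL total → factor 18.75/0.75 = 25
Step 2: 1 mL brought to 12 mL → factor 12/1 = 12
Step 3: 200 μL + 0.8 mL = 1000 μL total → factor 1000/200 = 5
Overall dilution factor = 25 × 12 × 5 = 1500
Final = 8.00 μg/mL / 1500 = 0.005333 μg/mL = 5.33 ng/mL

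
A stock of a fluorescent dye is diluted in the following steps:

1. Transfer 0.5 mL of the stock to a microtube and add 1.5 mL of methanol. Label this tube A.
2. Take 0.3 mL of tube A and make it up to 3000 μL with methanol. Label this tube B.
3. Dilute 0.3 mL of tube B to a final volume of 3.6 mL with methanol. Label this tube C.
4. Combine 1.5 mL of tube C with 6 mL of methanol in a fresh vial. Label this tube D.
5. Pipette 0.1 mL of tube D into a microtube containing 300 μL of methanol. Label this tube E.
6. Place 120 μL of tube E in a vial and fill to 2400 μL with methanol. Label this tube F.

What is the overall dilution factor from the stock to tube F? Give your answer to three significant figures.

1.92 × 10^5

Step 1: 0.5 mL + 1.5 mL = 2 mL total → factor 2/0.5 = 4
Step 2: 0.3 mL brought to 3000 μL → factor 3/0.3 = 10
Step 3: 0.3 mL brought to 3.6 mL → factor 3.6/0.3 = 12
Step 4: 1.5 mL + 6 mL = 7.5 mL total → factor 7.5/1.5 = 5
Step 5: 0.1 mL + 300 μL = 0.4 mL total → factor 0.4/0.1 = 4
Step 6: 120 μL brought to 2400 μL → factor 2400/120 = 20
Overall dilution factor = 4 × 10 × 12 × 5 × 4 × 20 = 1.92 × 10^5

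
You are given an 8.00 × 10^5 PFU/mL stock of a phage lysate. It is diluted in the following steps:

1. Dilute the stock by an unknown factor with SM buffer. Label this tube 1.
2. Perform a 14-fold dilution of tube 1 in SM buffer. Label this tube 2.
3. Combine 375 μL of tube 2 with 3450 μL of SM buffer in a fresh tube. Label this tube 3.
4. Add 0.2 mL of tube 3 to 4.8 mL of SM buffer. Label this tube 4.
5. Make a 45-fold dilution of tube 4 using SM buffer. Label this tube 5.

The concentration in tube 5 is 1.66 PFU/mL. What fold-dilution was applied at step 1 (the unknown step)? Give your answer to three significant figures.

Step 1: unknown factor x
Step 2: 14-fold → factor 14
Step 3: 375 μL + 3450 μL = 3825 μL total → factor 3825/375 = 10.2
Step 4: 0.2 mL + 4.8 mL = 5 mL total → factor 5/0.2 = 25
Step 5: 45-fold → factor 45
Product of known-step factors = 1.6065 × 10^5
Overall factor = 8.00 × 10^5 PFU/mL / (1.66 PFU/mL) = 4.8193 × 10^5
x = 4.8193 × 10^5 / 1.6065 × 10^5 = 3.00

3.00-fold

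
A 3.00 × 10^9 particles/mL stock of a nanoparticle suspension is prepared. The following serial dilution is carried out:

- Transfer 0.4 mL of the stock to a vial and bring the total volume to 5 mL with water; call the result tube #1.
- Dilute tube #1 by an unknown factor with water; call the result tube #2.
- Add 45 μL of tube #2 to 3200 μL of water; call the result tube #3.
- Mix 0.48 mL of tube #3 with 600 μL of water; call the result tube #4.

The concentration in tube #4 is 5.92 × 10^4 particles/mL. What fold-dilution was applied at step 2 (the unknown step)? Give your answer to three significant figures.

Step 1: 0.4 mL brought to 5 mL → factor 5/0.4 = 12.5
Step 2: unknown factor x
Step 3: 45 μL + 3200 μL = 3245 μL total → factor 3245/45 = 72.111
Step 4: 0.48 mL + 600 μL = 1.08 mL total → factor 1.08/0.48 = 2.25
Product of known-step factors = 2028.1
Overall factor = 3.00 × 10^9 particles/mL / (5.92 × 10^4 particles/mL) = 50676
x = 50676 / 2028.1 = 25.0

25.0-fold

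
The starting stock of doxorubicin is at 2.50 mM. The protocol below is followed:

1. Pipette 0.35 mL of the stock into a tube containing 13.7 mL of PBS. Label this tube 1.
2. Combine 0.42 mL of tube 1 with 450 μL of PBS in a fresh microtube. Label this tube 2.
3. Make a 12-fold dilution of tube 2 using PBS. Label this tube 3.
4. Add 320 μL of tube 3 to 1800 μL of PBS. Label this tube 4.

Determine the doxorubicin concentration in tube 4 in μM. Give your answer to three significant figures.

0.378 μM

Step 1: 0.35 mL + 13.7 mL = 14.05 mL total → factor 14.05/0.35 = 40.143
Step 2: 0.42 mL + 450 μL = 0.87 mL total → factor 0.87/0.42 = 2.0714
Step 3: 12-fold → factor 12
Step 4: 320 μL + 1800 μL = 2120 μL total → factor 2120/320 = 6.625
Overall dilution factor = 40.143 × 2.0714 × 12 × 6.625 = 6610.7
Final = 2.50 mM / 6610.7 = 0.0003782 mM = 0.378 μM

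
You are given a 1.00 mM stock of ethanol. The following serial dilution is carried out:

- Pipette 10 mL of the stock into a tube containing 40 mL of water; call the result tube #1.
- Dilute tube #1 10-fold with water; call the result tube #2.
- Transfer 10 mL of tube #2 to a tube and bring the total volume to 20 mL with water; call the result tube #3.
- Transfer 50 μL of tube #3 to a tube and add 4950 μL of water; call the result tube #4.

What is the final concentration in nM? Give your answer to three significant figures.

Step 1: 10 mL + 40 mL = 50 mL total → factor 50/10 = 5
Step 2: 10-fold → factor 10
Step 3: 10 mL brought to 20 mL → factor 20/10 = 2
Step 4: 50 μL + 4950 μL = 5000 μL total → factor 5000/50 = 100
Overall dilution factor = 5 × 10 × 2 × 100 = 10000
Final = 1.00 mM / 10000 = 0.0001000 mM = 100 nM

100 nM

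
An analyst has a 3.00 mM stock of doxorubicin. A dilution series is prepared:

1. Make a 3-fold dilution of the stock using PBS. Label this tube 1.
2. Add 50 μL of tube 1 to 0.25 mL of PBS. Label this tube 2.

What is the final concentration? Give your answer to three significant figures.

0.167 mM

Step 1: 3-fold → factor 3
Step 2: 50 μL + 0.25 mL = 300 μL total → factor 300/50 = 6
Overall dilution factor = 3 × 6 = 18
Final = 3.00 mM / 18 = 0.167 mM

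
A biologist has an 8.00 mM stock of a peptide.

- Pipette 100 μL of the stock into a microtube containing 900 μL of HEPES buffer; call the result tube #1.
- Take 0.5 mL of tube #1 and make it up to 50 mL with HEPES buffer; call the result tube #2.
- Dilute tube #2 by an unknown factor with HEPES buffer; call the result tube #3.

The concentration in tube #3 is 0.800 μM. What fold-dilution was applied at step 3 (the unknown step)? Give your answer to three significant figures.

Step 1: 100 μL + 900 μL = 1000 μL total → factor 1000/100 = 10
Step 2: 0.5 mL brought to 50 mL → factor 50/0.5 = 100
Step 3: unknown factor x
Product of known-step factors = 1000
Overall factor = 8.00 mM / (0.800 μM) = 10000
x = 10000 / 1000 = 10.0

10.0-fold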